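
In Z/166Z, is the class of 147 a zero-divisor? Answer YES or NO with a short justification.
NO

gcd(147, 166) = 1, so 147 is a unit in Z/166Z (it has a multiplicative inverse). A unit cannot be a zero-divisor: if 147·b ≡ 0 then multiplying both sides by 147^(−1) gives b ≡ 0. So 147 is not a zero-divisor.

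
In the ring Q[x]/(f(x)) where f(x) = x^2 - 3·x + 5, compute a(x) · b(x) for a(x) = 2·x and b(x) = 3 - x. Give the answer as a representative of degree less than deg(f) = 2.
First multiply in Q[x] without reducing: a · b = -2·x^2 + 6·x. Now divide by f(x) = x^2 - 3·x + 5, eliminating the leading term at each step:
  leading term -2·x^2: subtract (-2)·f(x) = -2·x^2 + 6·x - 10, leaving 10
The degree is now < 2, so this is the remainder. Hence a · b ≡ 10 in Q[x]/(f).

Final answer: a · b ≡ 10 (mod f(x))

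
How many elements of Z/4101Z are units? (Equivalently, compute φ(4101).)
Z/4101Z has φ(4101) = 2732 units

An element a ∈ Z/4101Z is a unit iff gcd(a, 4101) = 1, so the number of units is φ(4101). φ is multiplicative, with φ(p^e) = p^e − p^(e−1). Factorise 4101 = 3 · 1367. Then
  φ(4101) = (3 − 1) · (1367 − 1) = 2 · 1366 = 2732.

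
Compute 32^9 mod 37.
31

Use repeated squaring. Binary(9) = 1001. Walk through the bits of the exponent 9 left-to-right: at each bit after the leading one, square the running value, then multiply by 32 if the bit is 1 (always reducing mod 37):
  bit 1 = 1 (leading): start with 32.
  bit 2 = 0: square 32^2 = 1024 ≡ 25 (mod 37).
  bit 3 = 0: square 25^2 = 625 ≡ 33 (mod 37).
  bit 4 = 1: square 33^2 = 1089 ≡ 16; bit is 1, so multiply 16·32 = 512 ≡ 31 (mod 37).
Final value: 32^9 ≡ 31 (mod 37).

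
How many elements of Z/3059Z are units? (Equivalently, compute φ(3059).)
An element a ∈ Z/3059Z is a unit iff gcd(a, 3059) = 1, so the number of units is φ(3059). φ is multiplicative, with φ(p^e) = p^e − p^(e−1). Factorise 3059 = 7 · 19 · 23. Then
  φ(3059) = (7 − 1) · (19 − 1) · (23 − 1) = 6 · 18 · 22 = 2376.

Final answer: Z/3059Z has φ(3059) = 2376 units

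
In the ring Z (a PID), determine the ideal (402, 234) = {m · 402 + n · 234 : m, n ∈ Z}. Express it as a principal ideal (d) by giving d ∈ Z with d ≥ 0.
(402, 234) = (6); d = 6

In the PID Z, (a, b) is generated by gcd(a, b). Compute gcd(402, 234) with the extended Euclidean algorithm, tracking rows (r, s, t) with s·402 + t·234 = r:
  row A: (402, 1, 0)   [1·402 + 0·234 = 402]
  row B: (234, 0, 1)   [0·402 + 1·234 = 234]
  402 = 1·234 + 168   → row C = row A − 1·row B = (168, 1, −1)   [check: 1·402 − 1·234 = 168]
  234 = 1·168 + 66   → row D = row B − 1·row C = (66, −1, 2)   [check: −1·402 + 2·234 = 66]
  168 = 2·66 + 36   → row E = row C − 2·row D = (36, 3, −5)   [check: 3·402 − 5·234 = 36]
  66 = 1·36 + 30   → row F = row D − 1·row E = (30, −4, 7)   [check: −4·402 + 7·234 = 30]
  36 = 1·30 + 6   → row G = row E − 1·row F = (6, 7, −12)   [check: 7·402 − 12·234 = 6]
  30 = 5·6 + 0   → remainder 0, stop. gcd = 6 (last nonzero row G).
So gcd(402, 234) = 6, with Bézout identity 7·402 − 12·234 = 6. Containment (⊇): the Bézout identity exhibits 6 as an element of (402, 234), giving (6) ⊆ (402, 234). Containment (⊆): since 6 | 402 and 6 | 234 (402 = 6·67, 234 = 6·39), every Z-linear combination of 402 and 234 is divisible by 6, so (402, 234) ⊆ (6). Therefore (402, 234) = (6), d = 6.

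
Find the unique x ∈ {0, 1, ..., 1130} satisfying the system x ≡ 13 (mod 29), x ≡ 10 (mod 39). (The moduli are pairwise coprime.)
The moduli 29, 39 are pairwise coprime, so by the CRT there is a unique solution mod 29·39 = 1131.
Solve by successive substitution. Start with x ≡ 13 (mod 29).
  Combine with x ≡ 10 (mod 39): write x = 13 + 29·t and require 13 + 29·t ≡ 10 (mod 39), i.e. 29·t ≡ 10 − 13 ≡ 36 (mod 39). Since 29^(−1) ≡ 35 (mod 39), t ≡ 35·36 ≡ 12 (mod 39). So x ≡ 13 + 29·12 = 361 (mod 1131).
Unique solution in [0, 1131): x = 361.

Final answer: x ≡ 361 (mod 1131); the representative in [0, 1131) is 361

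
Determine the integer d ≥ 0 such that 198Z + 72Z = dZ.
In the PID Z, (a, b) is generated by gcd(a, b). Compute gcd(198, 72) with the extended Euclidean algorithm, tracking rows (r, s, t) with s·198 + t·72 = r:
  row A: (198, 1, 0)   [1·198 + 0·72 = 198]
  row B: (72, 0, 1)   [0·198 + 1·72 = 72]
  198 = 2·72 + 54   → row C = row A − 2·row B = (54, 1, −2)   [check: 1·198 − 2·72 = 54]
  72 = 1·54 + 18   → row D = row B − 1·row C = (18, −1, 3)   [check: −1·198 + 3·72 = 18]
  54 = 3·18 + 0   → remainder 0, stop. gcd = 18 (last nonzero row D).
So gcd(198, 72) = 18, with Bézout identity −1·198 + 3·72 = 18. Containment (⊇): the Bézout identity exhibits 18 as an element of (198, 72), giving (18) ⊆ (198, 72). Containment (⊆): since 18 | 198 and 18 | 72 (198 = 18·11, 72 = 18·4), every Z-linear combination of 198 and 72 is divisible by 18, so (198, 72) ⊆ (18). Therefore (198, 72) = (18), d = 18.

Final answer: (198, 72) = (18); d = 18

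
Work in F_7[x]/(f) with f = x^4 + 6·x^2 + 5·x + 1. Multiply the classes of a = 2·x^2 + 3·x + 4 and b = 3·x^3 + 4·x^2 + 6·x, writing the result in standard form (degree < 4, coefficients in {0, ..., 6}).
a · b ≡ 3·x + 4 (mod f(x))

Multiply as integer polynomials: a · b = 6·x^5 + 17·x^4 + 36·x^3 + 34·x^2 + 24·x. Reducing coefficients mod 7: a · b ≡ 6·x^5 + 3·x^4 + x^3 + 6·x^2 + 3·x. Now divide by f(x) = x^4 + 6·x^2 + 5·x + 1 in F_7[x], eliminating the leading term at each step:
  leading term 6·x^5: subtract (6·x)·f(x) = 6·x^5 + x^3 + 2·x^2 + 6·x, leaving 3·x^4 + 4·x^2 + 4·x (coefficients mod 7)
  leading term 3·x^4: subtract (3)·f(x) = 3·x^4 + 4·x^2 + x + 3, leaving 3·x + 4 (coefficients mod 7)
The degree is now < 4, so this is the remainder. Hence a · b ≡ 3·x + 4 in F_7[x]/(f).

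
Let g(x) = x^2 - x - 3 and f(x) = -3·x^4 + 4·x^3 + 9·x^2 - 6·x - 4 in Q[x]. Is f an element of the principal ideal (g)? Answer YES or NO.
In Q[x] the ideal (g) consists of all multiples of g, so f ∈ (g) iff g | f, i.e. iff the remainder of f on division by g is 0. Divide f by g (g is monic, so eliminate the leading term of the running remainder at each step):
  leading term -3·x^4: subtract (-3·x^2)·g(x) = -3·x^4 + 3·x^3 + 9·x^2, leaving x^3 - 6·x - 4
  leading term x^3: subtract (x)·g(x) = x^3 - x^2 - 3·x, leaving x^2 - 3·x - 4
  leading term x^2: subtract (1)·g(x) = x^2 - x - 3, leaving -2·x - 1
The remainder r(x) = -2·x - 1 ≠ 0 (and deg r < deg g), so g ∤ f, i.e. f ∉ (g).

Final answer: NO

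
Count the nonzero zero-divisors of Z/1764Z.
Z/1764Z has 1259 nonzero zero-divisors

In Z/1764Z each nonzero element is either a unit (gcd with 1764 is 1) or a zero-divisor (gcd > 1). The number of units is φ(1764): factorise 1764 = 2^2 · 3^2 · 7^2, so φ(1764) = (2^2 − 2^1) · (3^2 − 3^1) · (7^2 − 7^1) = 2 · 6 · 42 = 504. The nonzero elements number 1764 − 1 = 1763. Hence the nonzero zero-divisors number 1763 − 504 = 1259.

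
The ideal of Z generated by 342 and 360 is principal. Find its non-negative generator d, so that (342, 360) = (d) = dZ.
(342, 360) = (18); d = 18

In the PID Z, (a, b) is generated by gcd(a, b). Compute gcd(360, 342) with the extended Euclidean algorithm, tracking rows (r, s, t) with s·360 + t·342 = r:
  row A: (360, 1, 0)   [1·360 + 0·342 = 360]
  row B: (342, 0, 1)   [0·360 + 1·342 = 342]
  360 = 1·342 + 18   → row C = row A − 1·row B = (18, 1, −1)   [check: 1·360 − 1·342 = 18]
  342 = 19·18 + 0   → remainder 0, stop. gcd = 18 (last nonzero row C).
So gcd(342, 360) = 18, with Bézout identity 1·360 − 1·342 = 18. Containment (⊇): the Bézout identity exhibits 18 as an element of (342, 360), giving (18) ⊆ (342, 360). Containment (⊆): since 18 | 342 and 18 | 360 (342 = 18·19, 360 = 18·20), every Z-linear combination of 342 and 360 is divisible by 18, so (342, 360) ⊆ (18). Therefore (342, 360) = (18), d = 18.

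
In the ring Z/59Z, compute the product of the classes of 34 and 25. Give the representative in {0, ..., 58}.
Both factors are already reduced mod 59. 34 · 25 = 850. Dividing by 59: 850 = 14·59 + 24. So (34 · 25) mod 59 = 24.

Final answer: 24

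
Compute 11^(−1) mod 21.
Apply the extended Euclidean algorithm to (21, 11), tracking rows (r, s, t) with s·21 + t·11 = r. Each division r_prev = q·r_cur + r_new produces the new row as (previous row) − q·(current row):
  row A: (21, 1, 0)   [1·21 + 0·11 = 21]
  row B: (11, 0, 1)   [0·21 + 1·11 = 11]
  21 = 1·11 + 10   → row C = row A − 1·row B = (10, 1, −1)   [check: 1·21 − 1·11 = 10]
  11 = 1·10 + 1   → row D = row B − 1·row C = (1, −1, 2)   [check: −1·21 + 2·11 = 1]
  10 = 10·1 + 0   → remainder 0, stop. gcd = 1 (last nonzero row D).
The gcd is 1, so 11 is invertible mod 21. The last nonzero row gives −1·21 + 2·11 = 1, so t = 2. So 11^(−1) ≡ 2 (mod 21). Verify: 11 · 2 = 22 ≡ 1 (mod 21). ✓

Final answer: 11^(−1) ≡ 2 (mod 21)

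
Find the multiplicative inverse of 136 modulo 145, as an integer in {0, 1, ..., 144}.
Apply the extended Euclidean algorithm to (145, 136), tracking rows (r, s, t) with s·145 + t·136 = r. Each division r_prev = q·r_cur + r_new produces the new row as (previous row) − q·(current row):
  row A: (145, 1, 0)   [1·145 + 0·136 = 145]
  row B: (136, 0, 1)   [0·145 + 1·136 = 136]
  145 = 1·136 + 9   → row C = row A − 1·row B = (9, 1, −1)   [check: 1·145 − 1·136 = 9]
  136 = 15·9 + 1   → row D = row B − 15·row C = (1, −15, 16)   [check: −15·145 + 16·136 = 1]
  9 = 9·1 + 0   → remainder 0, stop. gcd = 1 (last nonzero row D).
The gcd is 1, so 136 is invertible mod 145. The last nonzero row gives −15·145 + 16·136 = 1, so t = 16. So 136^(−1) ≡ 16 (mod 145). Verify: 136 · 16 = 2176 ≡ 1 (mod 145). ✓

Final answer: 136^(−1) ≡ 16 (mod 145)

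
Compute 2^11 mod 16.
0

Use repeated squaring. Binary(11) = 1011. Walk through the bits of the exponent 11 left-to-right: at each bit after the leading one, square the running value, then multiply by 2 if the bit is 1 (always reducing mod 16):
  bit 1 = 1 (leading): start with 2.
  bit 2 = 0: square 2^2 = 4 (mod 16).
  bit 3 = 1: square 4^2 = 16 ≡ 0; bit is 1, so multiply 0·2 = 0 (mod 16).
  bit 4 = 1: square 0^2 = 0; bit is 1, so multiply 0·2 = 0 (mod 16).
Final value: 2^11 ≡ 0 (mod 16).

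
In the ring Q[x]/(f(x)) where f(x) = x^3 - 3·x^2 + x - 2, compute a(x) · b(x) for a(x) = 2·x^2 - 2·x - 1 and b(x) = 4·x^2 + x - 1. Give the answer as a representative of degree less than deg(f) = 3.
a · b ≡ 38·x^2 - x + 37 (mod f(x))

First multiply in Q[x] without reducing: a · b = 8·x^4 - 6·x^3 - 8·x^2 + x + 1. Now divide by f(x) = x^3 - 3·x^2 + x - 2, eliminating the leading term at each step:
  leading term 8·x^4: subtract (8·x)·f(x) = 8·x^4 - 24·x^3 + 8·x^2 - 16·x, leaving 18·x^3 - 16·x^2 + 17·x + 1
  leading term 18·x^3: subtract (18)·f(x) = 18·x^3 - 54·x^2 + 18·x - 36, leaving 38·x^2 - x + 37
The degree is now < 3, so this is the remainder. Hence a · b ≡ 38·x^2 - x + 37 in Q[x]/(f).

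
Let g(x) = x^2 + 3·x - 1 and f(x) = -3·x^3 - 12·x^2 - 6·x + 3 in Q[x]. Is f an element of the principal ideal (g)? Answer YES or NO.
YES

In Q[x] the ideal (g) consists of all multiples of g, so f ∈ (g) iff g | f, i.e. iff the remainder of f on division by g is 0. Divide f by g (g is monic, so eliminate the leading term of the running remainder at each step):
  leading term -3·x^3: subtract (-3·x)·g(x) = -3·x^3 - 9·x^2 + 3·x, leaving -3·x^2 - 9·x + 3
  leading term -3·x^2: subtract (-3)·g(x) = -3·x^2 - 9·x + 3, leaving 0
The remainder is 0, so f(x) = g(x) · h(x) with h(x) = -3·x - 3. Hence g | f, i.e. f ∈ (g).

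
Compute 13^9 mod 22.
17

Use repeated squaring. Binary(9) = 1001. Walk through the bits of the exponent 9 left-to-right: at each bit after the leading one, square the running value, then multiply by 13 if the bit is 1 (always reducing mod 22):
  bit 1 = 1 (leading): start with 13.
  bit 2 = 0: square 13^2 = 169 ≡ 15 (mod 22).
  bit 3 = 0: square 15^2 = 225 ≡ 5 (mod 22).
  bit 4 = 1: square 5^2 = 25 ≡ 3; bit is 1, so multiply 3·13 = 39 ≡ 17 (mod 22).
Final value: 13^9 ≡ 17 (mod 22).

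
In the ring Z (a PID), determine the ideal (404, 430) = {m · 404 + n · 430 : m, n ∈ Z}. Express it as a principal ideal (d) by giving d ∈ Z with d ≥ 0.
(404, 430) = (2); d = 2

In the PID Z, (a, b) is generated by gcd(a, b). Compute gcd(430, 404) with the extended Euclidean algorithm, tracking rows (r, s, t) with s·430 + t·404 = r:
  row A: (430, 1, 0)   [1·430 + 0·404 = 430]
  row B: (404, 0, 1)   [0·430 + 1·404 = 404]
  430 = 1·404 + 26   → row C = row A − 1·row B = (26, 1, −1)   [check: 1·430 − 1·404 = 26]
  404 = 15·26 + 14   → row D = row B − 15·row C = (14, −15, 16)   [check: −15·430 + 16·404 = 14]
  26 = 1·14 + 12   → row E = row C − 1·row D = (12, 16, −17)   [check: 16·430 − 17·404 = 12]
  14 = 1·12 + 2   → row F = row D − 1·row E = (2, −31, 33)   [check: −31·430 + 33·404 = 2]
  12 = 6·2 + 0   → remainder 0, stop. gcd = 2 (last nonzero row F).
So gcd(404, 430) = 2, with Bézout identity −31·430 + 33·404 = 2. Containment (⊇): the Bézout identity exhibits 2 as an element of (404, 430), giving (2) ⊆ (404, 430). Containment (⊆): since 2 | 404 and 2 | 430 (404 = 2·202, 430 = 2·215), every Z-linear combination of 404 and 430 is divisible by 2, so (404, 430) ⊆ (2). Therefore (404, 430) = (2), d = 2.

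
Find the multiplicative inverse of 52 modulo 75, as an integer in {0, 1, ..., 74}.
Apply the extended Euclidean algorithm to (75, 52), tracking rows (r, s, t) with s·75 + t·52 = r. Each division r_prev = q·r_cur + r_new produces the new row as (previous row) − q·(current row):
  row A: (75, 1, 0)   [1·75 + 0·52 = 75]
  row B: (52, 0, 1)   [0·75 + 1·52 = 52]
  75 = 1·52 + 23   → row C = row A − 1·row B = (23, 1, −1)   [check: 1·75 − 1·52 = 23]
  52 = 2·23 + 6   → row D = row B − 2·row C = (6, −2, 3)   [check: −2·75 + 3·52 = 6]
  23 = 3·6 + 5   → row E = row C − 3·row D = (5, 7, −10)   [check: 7·75 − 10·52 = 5]
  6 = 1·5 + 1   → row F = row D − 1·row E = (1, −9, 13)   [check: −9·75 + 13·52 = 1]
  5 = 5·1 + 0   → remainder 0, stop. gcd = 1 (last nonzero row F).
The gcd is 1, so 52 is invertible mod 75. The last nonzero row gives −9·75 + 13·52 = 1, so t = 13. So 52^(−1) ≡ 13 (mod 75). Verify: 52 · 13 = 676 ≡ 1 (mod 75). ✓

Final answer: 52^(−1) ≡ 13 (mod 75)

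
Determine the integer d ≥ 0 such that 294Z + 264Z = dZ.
(294, 264) = (6); d = 6

In the PID Z, (a, b) is generated by gcd(a, b). Compute gcd(294, 264) with the extended Euclidean algorithm, tracking rows (r, s, t) with s·294 + t·264 = r:
  row A: (294, 1, 0)   [1·294 + 0·264 = 294]
  row B: (264, 0, 1)   [0·294 + 1·264 = 264]
  294 = 1·264 + 30   → row C = row A − 1·row B = (30, 1, −1)   [check: 1·294 − 1·264 = 30]
  264 = 8·30 + 24   → row D = row B − 8·row C = (24, −8, 9)   [check: −8·294 + 9·264 = 24]
  30 = 1·24 + 6   → row E = row C − 1·row D = (6, 9, −10)   [check: 9·294 − 10·264 = 6]
  24 = 4·6 + 0   → remainder 0, stop. gcd = 6 (last nonzero row E).
So gcd(294, 264) = 6, with Bézout identity 9·294 − 10·264 = 6. Containment (⊇): the Bézout identity exhibits 6 as an element of (294, 264), giving (6) ⊆ (294, 264). Containment (⊆): since 6 | 294 and 6 | 264 (294 = 6·49, 264 = 6·44), every Z-linear combination of 294 and 264 is divisible by 6, so (294, 264) ⊆ (6). Therefore (294, 264) = (6), d = 6.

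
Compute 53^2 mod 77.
37

Use repeated squaring. Binary(2) = 10. Walk through the bits of the exponent 2 left-to-right: at each bit after the leading one, square the running value, then multiply by 53 if the bit is 1 (always reducing mod 77):
  bit 1 = 1 (leading): start with 53.
  bit 2 = 0: square 53^2 = 2809 ≡ 37 (mod 77).
Final value: 53^2 ≡ 37 (mod 77).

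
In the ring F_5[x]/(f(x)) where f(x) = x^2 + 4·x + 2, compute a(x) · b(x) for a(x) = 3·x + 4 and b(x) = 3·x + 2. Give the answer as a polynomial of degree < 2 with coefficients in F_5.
Multiply as integer polynomials: a · b = 9·x^2 + 18·x + 8. Reducing coefficients mod 5: a · b ≡ 4·x^2 + 3·x + 3. Now divide by f(x) = x^2 + 4·x + 2 in F_5[x], eliminating the leading term at each step:
  leading term 4·x^2: subtract (4)·f(x) = 4·x^2 + x + 3, leaving 2·x (coefficients mod 5)
The degree is now < 2, so this is the remainder. Hence a · b ≡ 2·x in F_5[x]/(f).

Final answer: a · b ≡ 2·x (mod f(x))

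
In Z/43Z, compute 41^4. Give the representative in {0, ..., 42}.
16

Use repeated squaring. Binary(4) = 100. Walk through the bits of the exponent 4 left-to-right: at each bit after the leading one, square the running value, then multiply by 41 if the bit is 1 (always reducing mod 43):
  bit 1 = 1 (leading): start with 41.
  bit 2 = 0: square 41^2 = 1681 ≡ 4 (mod 43).
  bit 3 = 0: square 4^2 = 16 (mod 43).
Final value: 41^4 ≡ 16 (mod 43).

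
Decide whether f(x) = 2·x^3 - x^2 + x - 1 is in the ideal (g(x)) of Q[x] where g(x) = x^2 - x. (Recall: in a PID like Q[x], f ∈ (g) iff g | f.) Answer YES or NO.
NO

In Q[x] the ideal (g) consists of all multiples of g, so f ∈ (g) iff g | f, i.e. iff the remainder of f on division by g is 0. Divide f by g (g is monic, so eliminate the leading term of the running remainder at each step):
  leading term 2·x^3: subtract (2·x)·g(x) = 2·x^3 - 2·x^2, leaving x^2 + x - 1
  leading term x^2: subtract (1)·g(x) = x^2 - x, leaving 2·x - 1
The remainder r(x) = 2·x - 1 ≠ 0 (and deg r < deg g), so g ∤ f, i.e. f ∉ (g).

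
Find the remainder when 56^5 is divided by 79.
24

Use repeated squaring. Binary(5) = 101. Walk through the bits of the exponent 5 left-to-right: at each bit after the leading one, square the running value, then multiply by 56 if the bit is 1 (always reducing mod 79):
  bit 1 = 1 (leading): start with 56.
  bit 2 = 0: square 56^2 = 3136 ≡ 55 (mod 79).
  bit 3 = 1: square 55^2 = 3025 ≡ 23; bit is 1, so multiply 23·56 = 1288 ≡ 24 (mod 79).
Final value: 56^5 ≡ 24 (mod 79).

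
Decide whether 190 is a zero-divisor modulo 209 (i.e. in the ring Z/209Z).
gcd(190, 209) = 19 > 1, so 190 is not a unit in Z/209Z. In Z/nZ every nonzero non-unit is a zero-divisor: explicitly, take b = 209/gcd = 11 ≠ 0 (mod 209); then 190·11 = 2090 = 10·209, i.e. 190·11 ≡ 0 (mod 209). So 190 is a zero-divisor.

Final answer: YES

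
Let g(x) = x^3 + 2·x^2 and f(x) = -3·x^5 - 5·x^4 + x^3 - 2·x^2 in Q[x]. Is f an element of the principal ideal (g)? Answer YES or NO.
In Q[x] the ideal (g) consists of all multiples of g, so f ∈ (g) iff g | f, i.e. iff the remainder of f on division by g is 0. Divide f by g (g is monic, so eliminate the leading term of the running remainder at each step):
  leading term -3·x^5: subtract (-3·x^2)·g(x) = -3·x^5 - 6·x^4, leaving x^4 + x^3 - 2·x^2
  leading term x^4: subtract (x)·g(x) = x^4 + 2·x^3, leaving -x^3 - 2·x^2
  leading term -x^3: subtract (-1)·g(x) = -x^3 - 2·x^2, leaving 0
The remainder is 0, so f(x) = g(x) · h(x) with h(x) = -3·x^2 + x - 1. Hence g | f, i.e. f ∈ (g).

Final answer: YES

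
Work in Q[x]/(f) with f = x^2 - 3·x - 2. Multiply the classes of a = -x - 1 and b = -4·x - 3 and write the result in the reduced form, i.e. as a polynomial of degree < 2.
a · b ≡ 19·x + 11 (mod f(x))

First multiply in Q[x] without reducing: a · b = 4·x^2 + 7·x + 3. Now divide by f(x) = x^2 - 3·x - 2, eliminating the leading term at each step:
  leading term 4·x^2: subtract (4)·f(x) = 4·x^2 - 12·x - 8, leaving 19·x + 11
The degree is now < 2, so this is the remainder. Hence a · b ≡ 19·x + 11 in Q[x]/(f).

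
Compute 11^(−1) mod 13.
11^(−1) ≡ 6 (mod 13)

Apply the extended Euclidean algorithm to (13, 11), tracking rows (r, s, t) with s·13 + t·11 = r. Each division r_prev = q·r_cur + r_new produces the new row as (previous row) − q·(current row):
  row A: (13, 1, 0)   [1·13 + 0·11 = 13]
  row B: (11, 0, 1)   [0·13 + 1·11 = 11]
  13 = 1·11 + 2   → row C = row A − 1·row B = (2, 1, −1)   [check: 1·13 − 1·11 = 2]
  11 = 5·2 + 1   → row D = row B − 5·row C = (1, −5, 6)   [check: −5·13 + 6·11 = 1]
  2 = 2·1 + 0   → remainder 0, stop. gcd = 1 (last nonzero row D).
The gcd is 1, so 11 is invertible mod 13. The last nonzero row gives −5·13 + 6·11 = 1, so t = 6. So 11^(−1) ≡ 6 (mod 13). Verify: 11 · 6 = 66 ≡ 1 (mod 13). ✓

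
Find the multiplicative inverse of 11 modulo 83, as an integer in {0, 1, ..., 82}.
Apply the extended Euclidean algorithm to (83, 11), tracking rows (r, s, t) with s·83 + t·11 = r. Each division r_prev = q·r_cur + r_new produces the new row as (previous row) − q·(current row):
  row A: (83, 1, 0)   [1·83 + 0·11 = 83]
  row B: (11, 0, 1)   [0·83 + 1·11 = 11]
  83 = 7·11 + 6   → row C = row A − 7·row B = (6, 1, −7)   [check: 1·83 − 7·11 = 6]
  11 = 1·6 + 5   → row D = row B − 1·row C = (5, −1, 8)   [check: −1·83 + 8·11 = 5]
  6 = 1·5 + 1   → row E = row C − 1·row D = (1, 2, −15)   [check: 2·83 − 15·11 = 1]
  5 = 5·1 + 0   → remainder 0, stop. gcd = 1 (last nonzero row E).
The gcd is 1, so 11 is invertible mod 83. The last nonzero row gives 2·83 − 15·11 = 1, so t = −15. So 11^(−1) ≡ −15 ≡ 68 (mod 83). Verify: 11 · 68 = 748 ≡ 1 (mod 83). ✓

Final answer: 11^(−1) ≡ 68 (mod 83)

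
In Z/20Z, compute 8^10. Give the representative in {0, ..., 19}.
4

Use repeated squaring. Binary(10) = 1010. Walk through the bits of the exponent 10 left-to-right: at each bit after the leading one, square the running value, then multiply by 8 if the bit is 1 (always reducing mod 20):
  bit 1 = 1 (leading): start with 8.
  bit 2 = 0: square 8^2 = 64 ≡ 4 (mod 20).
  bit 3 = 1: square 4^2 = 16; bit is 1, so multiply 16·8 = 128 ≡ 8 (mod 20).
  bit 4 = 0: square 8^2 = 64 ≡ 4 (mod 20).
Final value: 8^10 ≡ 4 (mod 20).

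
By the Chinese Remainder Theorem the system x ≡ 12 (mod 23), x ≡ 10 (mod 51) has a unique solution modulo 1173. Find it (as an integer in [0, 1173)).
x ≡ 265 (mod 1173); the representative in [0, 1173) is 265

The moduli 23, 51 are pairwise coprime, so by the CRT there is a unique solution mod 23·51 = 1173.
Solve by successive substitution. Start with x ≡ 12 (mod 23).
  Combine with x ≡ 10 (mod 51): write x = 12 + 23·t and require 12 + 23·t ≡ 10 (mod 51), i.e. 23·t ≡ 10 − 12 ≡ 49 (mod 51). Since 23^(−1) ≡ 20 (mod 51), t ≡ 20·49 ≡ 11 (mod 51). So x ≡ 12 + 23·11 = 265 (mod 1173).
Unique solution in [0, 1173): x = 265.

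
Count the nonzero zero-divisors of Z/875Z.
Z/875Z has 274 nonzero zero-divisors

In Z/875Z each nonzero element is either a unit (gcd with 875 is 1) or a zero-divisor (gcd > 1). The number of units is φ(875): factorise 875 = 5^3 · 7, so φ(875) = (5^3 − 5^2) · (7 − 1) = 100 · 6 = 600. The nonzero elements number 875 − 1 = 874. Hence the nonzero zero-divisors number 874 − 600 = 274.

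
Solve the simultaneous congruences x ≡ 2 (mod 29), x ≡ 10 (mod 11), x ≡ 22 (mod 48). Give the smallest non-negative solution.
x ≡ 5686 (mod 15312); the representative in [0, 15312) is 5686

The moduli 29, 11, 48 are pairwise coprime, so by the CRT there is a unique solution mod 29·11·48 = 15312.
Solve by successive substitution. Start with x ≡ 2 (mod 29).
  Combine with x ≡ 10 (mod 11): write x = 2 + 29·t and require 2 + 29·t ≡ 10 (mod 11), i.e. 29·t ≡ 10 − 2 ≡ 8 (mod 11). Since 29^(−1) ≡ 8 (mod 11) (29 ≡ 7 (mod 11)), t ≡ 8·8 ≡ 9 (mod 11). So x ≡ 2 + 29·9 = 263 (mod 319).
  Combine with x ≡ 22 (mod 48): write x = 263 + 319·t and require 263 + 319·t ≡ 22 (mod 48), i.e. 319·t ≡ 22 − 263 ≡ 47 (mod 48). Since 319^(−1) ≡ 31 (mod 48) (319 ≡ 31 (mod 48)), t ≡ 31·47 ≡ 17 (mod 48). So x ≡ 263 + 319·17 = 5686 (mod 15312).
Unique solution in [0, 15312): x = 5686.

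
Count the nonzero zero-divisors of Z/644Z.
In Z/644Z each nonzero element is either a unit (gcd with 644 is 1) or a zero-divisor (gcd > 1). The number of units is φ(644): factorise 644 = 2^2 · 7 · 23, so φ(644) = (2^2 − 2^1) · (7 − 1) · (23 − 1) = 2 · 6 · 22 = 264. The nonzero elements number 644 − 1 = 643. Hence the nonzero zero-divisors number 643 − 264 = 379.

Final answer: Z/644Z has 379 nonzero zero-divisors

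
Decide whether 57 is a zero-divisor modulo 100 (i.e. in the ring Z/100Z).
NO

gcd(57, 100) = 1, so 57 is a unit in Z/100Z (it has a multiplicative inverse). A unit cannot be a zero-divisor: if 57·b ≡ 0 then multiplying both sides by 57^(−1) gives b ≡ 0. So 57 is not a zero-divisor.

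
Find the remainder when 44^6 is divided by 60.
Use repeated squaring. Binary(6) = 110. Walk through the bits of the exponent 6 left-to-right: at each bit after the leading one, square the running value, then multiply by 44 if the bit is 1 (always reducing mod 60):
  bit 1 = 1 (leading): start with 44.
  bit 2 = 1: square 44^2 = 1936 ≡ 16; bit is 1, so multiply 16·44 = 704 ≡ 44 (mod 60).
  bit 3 = 0: square 44^2 = 1936 ≡ 16 (mod 60).
Final value: 44^6 ≡ 16 (mod 60).

Final answer: 16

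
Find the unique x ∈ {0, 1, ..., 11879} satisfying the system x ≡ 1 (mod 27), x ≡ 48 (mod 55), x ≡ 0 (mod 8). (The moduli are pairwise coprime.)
The moduli 27, 55, 8 are pairwise coprime, so by the CRT there is a unique solution mod 27·55·8 = 11880.
Solve by successive substitution. Start with x ≡ 1 (mod 27).
  Combine with x ≡ 48 (mod 55): write x = 1 + 27·t and require 1 + 27·t ≡ 48 (mod 55), i.e. 27·t ≡ 48 − 1 ≡ 47 (mod 55). Since 27^(−1) ≡ 53 (mod 55), t ≡ 53·47 ≡ 16 (mod 55). So x ≡ 1 + 27·16 = 433 (mod 1485).
  Combine with x ≡ 0 (mod 8): write x = 433 + 1485·t and require 433 + 1485·t ≡ 0 (mod 8), i.e. 1485·t ≡ 0 − 433 ≡ 7 (mod 8). Since 1485^(−1) ≡ 5 (mod 8) (1485 ≡ 5 (mod 8)), t ≡ 5·7 ≡ 3 (mod 8). So x ≡ 433 + 1485·3 = 4888 (mod 11880).
Unique solution in [0, 11880): x = 4888.

Final answer: x ≡ 4888 (mod 11880); the representative in [0, 11880) is 4888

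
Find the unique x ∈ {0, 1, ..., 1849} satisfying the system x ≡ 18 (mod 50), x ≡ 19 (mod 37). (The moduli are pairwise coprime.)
The moduli 50, 37 are pairwise coprime, so by the CRT there is a unique solution mod 50·37 = 1850.
Solve by successive substitution. Start with x ≡ 18 (mod 50).
  Combine with x ≡ 19 (mod 37): write x = 18 + 50·t and require 18 + 50·t ≡ 19 (mod 37), i.e. 50·t ≡ 19 − 18 ≡ 1 (mod 37). Since 50^(−1) ≡ 20 (mod 37) (50 ≡ 13 (mod 37)), t ≡ 20·1 ≡ 20 (mod 37). So x ≡ 18 + 50·20 = 1018 (mod 1850).
Unique solution in [0, 1850): x = 1018.

Final answer: x ≡ 1018 (mod 1850); the representative in [0, 1850) is 1018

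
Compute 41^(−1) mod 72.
Apply the extended Euclidean algorithm to (72, 41), tracking rows (r, s, t) with s·72 + t·41 = r. Each division r_prev = q·r_cur + r_new produces the new row as (previous row) − q·(current row):
  row A: (72, 1, 0)   [1·72 + 0·41 = 72]
  row B: (41, 0, 1)   [0·72 + 1·41 = 41]
  72 = 1·41 + 31   → row C = row A − 1·row B = (31, 1, −1)   [check: 1·72 − 1·41 = 31]
  41 = 1·31 + 10   → row D = row B − 1·row C = (10, −1, 2)   [check: −1·72 + 2·41 = 10]
  31 = 3·10 + 1   → row E = row C − 3·row D = (1, 4, −7)   [check: 4·72 − 7·41 = 1]
  10 = 10·1 + 0   → remainder 0, stop. gcd = 1 (last nonzero row E).
The gcd is 1, so 41 is invertible mod 72. The last nonzero row gives 4·72 − 7·41 = 1, so t = −7. So 41^(−1) ≡ −7 ≡ 65 (mod 72). Verify: 41 · 65 = 2665 ≡ 1 (mod 72). ✓

Final answer: 41^(−1) ≡ 65 (mod 72)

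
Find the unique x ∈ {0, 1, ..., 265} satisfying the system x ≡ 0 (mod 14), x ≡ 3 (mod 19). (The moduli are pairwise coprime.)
x ≡ 98 (mod 266); the representative in [0, 266) is 98

The moduli 14, 19 are pairwise coprime, so by the CRT there is a unique solution mod 14·19 = 266.
Solve by successive substitution. Start with x ≡ 0 (mod 14).
  Combine with x ≡ 3 (mod 19): write x = 14·t and require 14·t ≡ 3 (mod 19). Since 14^(−1) ≡ 15 (mod 19), t ≡ 15·3 ≡ 7 (mod 19). So x ≡ 14·7 = 98 (mod 266).
Unique solution in [0, 266): x = 98.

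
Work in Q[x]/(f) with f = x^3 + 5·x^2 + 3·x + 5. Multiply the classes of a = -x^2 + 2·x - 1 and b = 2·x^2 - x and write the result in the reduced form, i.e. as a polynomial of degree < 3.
First multiply in Q[x] without reducing: a · b = -2·x^4 + 5·x^3 - 4·x^2 + x. Now divide by f(x) = x^3 + 5·x^2 + 3·x + 5, eliminating the leading term at each step:
  leading term -2·x^4: subtract (-2·x)·f(x) = -2·x^4 - 10·x^3 - 6·x^2 - 10·x, leaving 15·x^3 + 2·x^2 + 11·x
  leading term 15·x^3: subtract (15)·f(x) = 15·x^3 + 75·x^2 + 45·x + 75, leaving -73·x^2 - 34·x - 75
The degree is now < 3, so this is the remainder. Hence a · b ≡ -73·x^2 - 34·x - 75 in Q[x]/(f).

Final answer: a · b ≡ -73·x^2 - 34·x - 75 (mod f(x))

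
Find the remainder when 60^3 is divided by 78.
18

Use repeated squaring. Binary(3) = 11. Walk through the bits of the exponent 3 left-to-right: at each bit after the leading one, square the running value, then multiply by 60 if the bit is 1 (always reducing mod 78):
  bit 1 = 1 (leading): start with 60.
  bit 2 = 1: square 60^2 = 3600 ≡ 12; bit is 1, so multiply 12·60 = 720 ≡ 18 (mod 78).
Final value: 60^3 ≡ 18 (mod 78).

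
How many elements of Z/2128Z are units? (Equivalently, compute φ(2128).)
Z/2128Z has φ(2128) = 864 units

An element a ∈ Z/2128Z is a unit iff gcd(a, 2128) = 1, so the number of units is φ(2128). φ is multiplicative, with φ(p^e) = p^e − p^(e−1). Factorise 2128 = 2^4 · 7 · 19. Then
  φ(2128) = (2^4 − 2^3) · (7 − 1) · (19 − 1) = 8 · 6 · 18 = 864.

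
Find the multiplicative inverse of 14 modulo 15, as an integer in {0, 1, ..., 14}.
14^(−1) ≡ 14 (mod 15)

Apply the extended Euclidean algorithm to (15, 14), tracking rows (r, s, t) with s·15 + t·14 = r. Each division r_prev = q·r_cur + r_new produces the new row as (previous row) − q·(current row):
  row A: (15, 1, 0)   [1·15 + 0·14 = 15]
  row B: (14, 0, 1)   [0·15 + 1·14 = 14]
  15 = 1·14 + 1   → row C = row A − 1·row B = (1, 1, −1)   [check: 1·15 − 1·14 = 1]
  14 = 14·1 + 0   → remainder 0, stop. gcd = 1 (last nonzero row C).
The gcd is 1, so 14 is invertible mod 15. The last nonzero row gives 1·15 − 1·14 = 1, so t = −1. So 14^(−1) ≡ −1 ≡ 14 (mod 15). Verify: 14 · 14 = 196 ≡ 1 (mod 15). ✓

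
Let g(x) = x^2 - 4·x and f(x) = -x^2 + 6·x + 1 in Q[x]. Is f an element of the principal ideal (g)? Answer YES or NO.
In Q[x] the ideal (g) consists of all multiples of g, so f ∈ (g) iff g | f, i.e. iff the remainder of f on division by g is 0. Divide f by g (g is monic, so eliminate the leading term of the running remainder at each step):
  leading term -x^2: subtract (-1)·g(x) = -x^2 + 4·x, leaving 2·x + 1
The remainder r(x) = 2·x + 1 ≠ 0 (and deg r < deg g), so g ∤ f, i.e. f ∉ (g).

Final answer: NO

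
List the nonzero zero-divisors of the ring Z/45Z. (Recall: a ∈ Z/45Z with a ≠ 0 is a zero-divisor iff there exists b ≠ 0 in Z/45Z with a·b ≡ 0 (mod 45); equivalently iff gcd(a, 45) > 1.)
nonzero zero-divisors of Z/45Z = {3, 5, 6, 9, 10, 12, 15, 18, 20, 21, 24, 25, 27, 30, 33, 35, 36, 39, 40, 42}

An element a ∈ Z/45Z (with a ≠ 0) is a zero-divisor iff gcd(a, 45) > 1 (because a is a unit precisely when gcd(a, n) = 1, and in Z/nZ every nonzero, non-unit element is a zero-divisor). Scan a = 1, ..., 44 and keep those with gcd(a, 45) > 1:
  gcd(3, 45) = 3, gcd(5, 45) = 5, gcd(6, 45) = 3, gcd(9, 45) = 9, gcd(10, 45) = 5, gcd(12, 45) = 3, gcd(15, 45) = 15, gcd(18, 45) = 9, gcd(20, 45) = 5, gcd(21, 45) = 3, gcd(24, 45) = 3, gcd(25, 45) = 5, gcd(27, 45) = 9, gcd(30, 45) = 15, gcd(33, 45) = 3, gcd(35, 45) = 5, gcd(36, 45) = 9, gcd(39, 45) = 3, gcd(40, 45) = 5, gcd(42, 45) = 3.
All other a ∈ {1, ..., 44} have gcd(a, 45) = 1 and are units. So the nonzero zero-divisors are exactly the 20 values of a appearing in this scan.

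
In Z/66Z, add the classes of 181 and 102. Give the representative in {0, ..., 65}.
Reduce the summands first: 181 ≡ 49, 102 ≡ 36 (mod 66), so 181 + 102 ≡ 49 + 36 (mod 66). 49 + 36 = 85; 85 = 1·66 + 19, so (181 + 102) mod 66 = 19.

Final answer: 19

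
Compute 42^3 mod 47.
Use repeated squaring. Binary(3) = 11. Walk through the bits of the exponent 3 left-to-right: at each bit after the leading one, square the running value, then multiply by 42 if the bit is 1 (always reducing mod 47):
  bit 1 = 1 (leading): start with 42.
  bit 2 = 1: square 42^2 = 1764 ≡ 25; bit is 1, so multiply 25·42 = 1050 ≡ 16 (mod 47).
Final value: 42^3 ≡ 16 (mod 47).

Final answer: 16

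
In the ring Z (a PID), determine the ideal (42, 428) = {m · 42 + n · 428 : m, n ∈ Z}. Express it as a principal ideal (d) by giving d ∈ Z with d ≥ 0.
In the PID Z, (a, b) is generated by gcd(a, b). Compute gcd(428, 42) with the extended Euclidean algorithm, tracking rows (r, s, t) with s·428 + t·42 = r:
  row A: (428, 1, 0)   [1·428 + 0·42 = 428]
  row B: (42, 0, 1)   [0·428 + 1·42 = 42]
  428 = 10·42 + 8   → row C = row A − 10·row B = (8, 1, −10)   [check: 1·428 − 10·42 = 8]
  42 = 5·8 + 2   → row D = row B − 5·row C = (2, −5, 51)   [check: −5·428 + 51·42 = 2]
  8 = 4·2 + 0   → remainder 0, stop. gcd = 2 (last nonzero row D).
So gcd(42, 428) = 2, with Bézout identity −5·428 + 51·42 = 2. Containment (⊇): the Bézout identity exhibits 2 as an element of (42, 428), giving (2) ⊆ (42, 428). Containment (⊆): since 2 | 42 and 2 | 428 (42 = 2·21, 428 = 2·214), every Z-linear combination of 42 and 428 is divisible by 2, so (42, 428) ⊆ (2). Therefore (42, 428) = (2), d = 2.

Final answer: (42, 428) = (2); d = 2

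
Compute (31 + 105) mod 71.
Reduce the summands first: 105 ≡ 34 (mod 71), so 31 + 105 ≡ 31 + 34 (mod 71). 31 + 34 = 65; 65 = 0·71 + 65, so (31 + 105) mod 71 = 65.

Final answer: 65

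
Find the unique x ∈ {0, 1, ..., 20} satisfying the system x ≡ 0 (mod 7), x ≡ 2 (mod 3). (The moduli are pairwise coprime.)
The moduli 7, 3 are pairwise coprime, so by the CRT there is a unique solution mod 7·3 = 21.
Solve by successive substitution. Start with x ≡ 0 (mod 7).
  Combine with x ≡ 2 (mod 3): write x = 7·t and require 7·t ≡ 2 (mod 3). Since 7^(−1) ≡ 1 (mod 3) (7 ≡ 1 (mod 3)), t ≡ 1·2 ≡ 2 (mod 3). So x ≡ 7·2 = 14 (mod 21).
Unique solution in [0, 21): x = 14.

Final answer: x ≡ 14 (mod 21); the representative in [0, 21) is 14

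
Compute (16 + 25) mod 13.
Reduce the summands first: 16 ≡ 3, 25 ≡ 12 (mod 13), so 16 + 25 ≡ 3 + 12 (mod 13). 3 + 12 = 15; 15 = 1·13 + 2, so (16 + 25) mod 13 = 2.

Final answer: 2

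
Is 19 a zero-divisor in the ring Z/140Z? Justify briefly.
NO

gcd(19, 140) = 1, so 19 is a unit in Z/140Z (it has a multiplicative inverse). A unit cannot be a zero-divisor: if 19·b ≡ 0 then multiplying both sides by 19^(−1) gives b ≡ 0. So 19 is not a zero-divisor.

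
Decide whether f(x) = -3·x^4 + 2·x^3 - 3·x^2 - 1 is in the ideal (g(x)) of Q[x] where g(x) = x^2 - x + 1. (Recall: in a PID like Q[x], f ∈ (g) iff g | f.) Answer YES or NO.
YES

In Q[x] the ideal (g) consists of all multiples of g, so f ∈ (g) iff g | f, i.e. iff the remainder of f on division by g is 0. Divide f by g (g is monic, so eliminate the leading term of the running remainder at each step):
  leading term -3·x^4: subtract (-3·x^2)·g(x) = -3·x^4 + 3·x^3 - 3·x^2, leaving -x^3 - 1
  leading term -x^3: subtract (-x)·g(x) = -x^3 + x^2 - x, leaving -x^2 + x - 1
  leading term -x^2: subtract (-1)·g(x) = -x^2 + x - 1, leaving 0
The remainder is 0, so f(x) = g(x) · h(x) with h(x) = -3·x^2 - x - 1. Hence g | f, i.e. f ∈ (g).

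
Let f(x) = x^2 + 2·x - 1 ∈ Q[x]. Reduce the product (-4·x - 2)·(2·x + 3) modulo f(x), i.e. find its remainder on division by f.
a · b ≡ -14 (mod f(x))

First multiply in Q[x] without reducing: a · b = -8·x^2 - 16·x - 6. Now divide by f(x) = x^2 + 2·x - 1, eliminating the leading term at each step:
  leading term -8·x^2: subtract (-8)·f(x) = -8·x^2 - 16·x + 8, leaving -14
The degree is now < 2, so this is the remainder. Hence a · b ≡ -14 in Q[x]/(f).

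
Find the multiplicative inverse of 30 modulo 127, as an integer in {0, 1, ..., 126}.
Apply the extended Euclidean algorithm to (127, 30), tracking rows (r, s, t) with s·127 + t·30 = r. Each division r_prev = q·r_cur + r_new produces the new row as (previous row) − q·(current row):
  row A: (127, 1, 0)   [1·127 + 0·30 = 127]
  row B: (30, 0, 1)   [0·127 + 1·30 = 30]
  127 = 4·30 + 7   → row C = row A − 4·row B = (7, 1, −4)   [check: 1·127 − 4·30 = 7]
  30 = 4·7 + 2   → row D = row B − 4·row C = (2, −4, 17)   [check: −4·127 + 17·30 = 2]
  7 = 3·2 + 1   → row E = row C − 3·row D = (1, 13, −55)   [check: 13·127 − 55·30 = 1]
  2 = 2·1 + 0   → remainder 0, stop. gcd = 1 (last nonzero row E).
The gcd is 1, so 30 is invertible mod 127. The last nonzero row gives 13·127 − 55·30 = 1, so t = −55. So 30^(−1) ≡ −55 ≡ 72 (mod 127). Verify: 30 · 72 = 2160 ≡ 1 (mod 127). ✓

Final answer: 30^(−1) ≡ 72 (mod 127)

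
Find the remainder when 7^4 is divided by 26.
Use repeated squaring. Binary(4) = 100. Walk through the bits of the exponent 4 left-to-right: at each bit after the leading one, square the running value, then multiply by 7 if the bit is 1 (always reducing mod 26):
  bit 1 = 1 (leading): start with 7.
  bit 2 = 0: square 7^2 = 49 ≡ 23 (mod 26).
  bit 3 = 0: square 23^2 = 529 ≡ 9 (mod 26).
Final value: 7^4 ≡ 9 (mod 26).

Final answer: 9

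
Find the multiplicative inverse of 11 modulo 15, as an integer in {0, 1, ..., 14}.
Apply the extended Euclidean algorithm to (15, 11), tracking rows (r, s, t) with s·15 + t·11 = r. Each division r_prev = q·r_cur + r_new produces the new row as (previous row) − q·(current row):
  row A: (15, 1, 0)   [1·15 + 0·11 = 15]
  row B: (11, 0, 1)   [0·15 + 1·11 = 11]
  15 = 1·11 + 4   → row C = row A − 1·row B = (4, 1, −1)   [check: 1·15 − 1·11 = 4]
  11 = 2·4 + 3   → row D = row B − 2·row C = (3, −2, 3)   [check: −2·15 + 3·11 = 3]
  4 = 1·3 + 1   → row E = row C − 1·row D = (1, 3, −4)   [check: 3·15 − 4·11 = 1]
  3 = 3·1 + 0   → remainder 0, stop. gcd = 1 (last nonzero row E).
The gcd is 1, so 11 is invertible mod 15. The last nonzero row gives 3·15 − 4·11 = 1, so t = −4. So 11^(−1) ≡ −4 ≡ 11 (mod 15). Verify: 11 · 11 = 121 ≡ 1 (mod 15). ✓

Final answer: 11^(−1) ≡ 11 (mod 15)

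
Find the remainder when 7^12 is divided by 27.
19

Use repeated squaring. Binary(12) = 1100. Walk through the bits of the exponent 12 left-to-right: at each bit after the leading one, square the running value, then multiply by 7 if the bit is 1 (always reducing mod 27):
  bit 1 = 1 (leading): start with 7.
  bit 2 = 1: square 7^2 = 49 ≡ 22; bit is 1, so multiply 22·7 = 154 ≡ 19 (mod 27).
  bit 3 = 0: square 19^2 = 361 ≡ 10 (mod 27).
  bit 4 = 0: square 10^2 = 100 ≡ 19 (mod 27).
Final value: 7^12 ≡ 19 (mod 27).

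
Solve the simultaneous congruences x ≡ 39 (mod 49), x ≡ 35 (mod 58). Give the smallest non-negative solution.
The moduli 49, 58 are pairwise coprime, so by the CRT there is a unique solution mod 49·58 = 2842.
Solve by successive substitution. Start with x ≡ 39 (mod 49).
  Combine with x ≡ 35 (mod 58): write x = 39 + 49·t and require 39 + 49·t ≡ 35 (mod 58), i.e. 49·t ≡ 35 − 39 ≡ 54 (mod 58). Since 49^(−1) ≡ 45 (mod 58), t ≡ 45·54 ≡ 52 (mod 58). So x ≡ 39 + 49·52 = 2587 (mod 2842).
Unique solution in [0, 2842): x = 2587.

Final answer: x ≡ 2587 (mod 2842); the representative in [0, 2842) is 2587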